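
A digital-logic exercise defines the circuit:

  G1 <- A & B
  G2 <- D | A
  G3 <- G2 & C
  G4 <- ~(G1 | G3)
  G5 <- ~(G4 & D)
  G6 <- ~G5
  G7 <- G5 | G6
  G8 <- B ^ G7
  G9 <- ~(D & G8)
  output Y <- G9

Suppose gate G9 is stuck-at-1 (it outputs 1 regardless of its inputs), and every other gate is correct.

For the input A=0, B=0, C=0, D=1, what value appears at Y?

1

Propagate with G9 forced: G1=0, G2=1, G3=0, G4=1, G5=0, G6=1, G7=1, G8=1, G9=1 [stuck-at-1].
So Y = 1. (Without the fault it would be 0.)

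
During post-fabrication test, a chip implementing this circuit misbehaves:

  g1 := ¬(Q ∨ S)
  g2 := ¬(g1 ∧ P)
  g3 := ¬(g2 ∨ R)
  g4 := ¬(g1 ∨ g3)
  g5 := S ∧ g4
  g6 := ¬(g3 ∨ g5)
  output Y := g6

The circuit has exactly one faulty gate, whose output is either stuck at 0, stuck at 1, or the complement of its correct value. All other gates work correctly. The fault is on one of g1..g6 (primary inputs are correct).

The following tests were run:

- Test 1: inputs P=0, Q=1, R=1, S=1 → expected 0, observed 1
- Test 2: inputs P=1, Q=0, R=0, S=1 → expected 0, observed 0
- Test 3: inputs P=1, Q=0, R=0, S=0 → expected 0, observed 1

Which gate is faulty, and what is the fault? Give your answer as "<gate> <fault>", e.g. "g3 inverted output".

g1 inverted output

Fault-free values for test 1 (P=0, Q=1, R=1, S=1): g1=0, g2=1, g3=0, g4=1, g5=1, g6=0, giving Y=0. Observed 1.
Test 1: faults giving observed 1 are {g1 stuck-at-1, g1 inverted output, g4 stuck-at-0, g4 inverted output, g5 stuck-at-0, g5 inverted output, g6 stuck-at-1, g6 inverted output}.
Test 2 (P=1, Q=0, R=0, S=1): fault-free g1=0, g2=1, g3=0, g4=1, g5=1, g6=0 → 0; observed 0. Eliminates g4 stuck-at-0, g4 inverted output, g5 stuck-at-0, g5 inverted output, g6 stuck-at-1, g6 inverted output.
Test 3 (P=1, Q=0, R=0, S=0): fault-free g1=1, g2=0, g3=1, g4=0, g5=0, g6=0 → 0; observed 1. Eliminates g1 stuck-at-1.
Only g1 inverted output is consistent with every test.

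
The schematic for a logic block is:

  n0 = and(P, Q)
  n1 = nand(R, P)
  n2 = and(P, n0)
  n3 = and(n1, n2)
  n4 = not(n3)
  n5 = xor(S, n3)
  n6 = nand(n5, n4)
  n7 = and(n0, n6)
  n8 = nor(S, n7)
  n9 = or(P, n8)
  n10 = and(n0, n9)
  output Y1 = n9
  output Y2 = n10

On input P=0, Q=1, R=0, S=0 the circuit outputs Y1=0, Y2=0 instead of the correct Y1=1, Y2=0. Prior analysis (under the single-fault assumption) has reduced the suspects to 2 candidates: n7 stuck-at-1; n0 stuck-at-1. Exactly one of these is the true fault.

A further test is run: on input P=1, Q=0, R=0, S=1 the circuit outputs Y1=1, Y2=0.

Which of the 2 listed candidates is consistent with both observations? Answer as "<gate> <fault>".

Evaluate each candidate on input P=1, Q=0, R=0, S=1:
  n7 stuck-at-1: n0=0, n1=1, n2=0, n3=0, n4=1, n5=1, n6=0, n7=1 [stuck-at-1], n8=0, n9=1, n10=0 → Y1=1, Y2=0 — matches
  n0 stuck-at-1: n0=1 [stuck-at-1], n1=1, n2=1, n3=1, n4=0, n5=0, n6=1, n7=1, n8=0, n9=1, n10=1 → Y1=1, Y2=1 — eliminated
Only n7 stuck-at-1 reproduces the observed Y1=1, Y2=0.

n7 stuck-at-1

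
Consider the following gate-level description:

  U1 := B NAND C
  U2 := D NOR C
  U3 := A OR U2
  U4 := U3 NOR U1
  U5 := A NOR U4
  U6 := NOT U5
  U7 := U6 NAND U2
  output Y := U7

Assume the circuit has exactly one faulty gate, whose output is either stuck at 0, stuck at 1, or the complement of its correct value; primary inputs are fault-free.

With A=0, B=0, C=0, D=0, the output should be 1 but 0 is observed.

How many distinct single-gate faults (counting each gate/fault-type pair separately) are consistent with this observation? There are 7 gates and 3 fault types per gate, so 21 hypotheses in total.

8

Fault-free: U1=1, U2=1, U3=1, U4=0, U5=1, U6=0, U7=1 → 1. Observed 0.
  U1: none of the 3 fault types match ✗
  U2: none of the 3 fault types match ✗
  U3: none of the 3 fault types match ✗
  U4: stuck-at-1, inverted output ✓; others ✗
  U5: stuck-at-0, inverted output ✓; others ✗
  U6: stuck-at-1, inverted output ✓; others ✗
  U7: stuck-at-0, inverted output ✓; others ✗
Consistent faults: {U4 stuck-at-1, U4 inverted output, U5 stuck-at-0, U5 inverted output, U6 stuck-at-1, U6 inverted output, U7 stuck-at-0, U7 inverted output} — 8 in all.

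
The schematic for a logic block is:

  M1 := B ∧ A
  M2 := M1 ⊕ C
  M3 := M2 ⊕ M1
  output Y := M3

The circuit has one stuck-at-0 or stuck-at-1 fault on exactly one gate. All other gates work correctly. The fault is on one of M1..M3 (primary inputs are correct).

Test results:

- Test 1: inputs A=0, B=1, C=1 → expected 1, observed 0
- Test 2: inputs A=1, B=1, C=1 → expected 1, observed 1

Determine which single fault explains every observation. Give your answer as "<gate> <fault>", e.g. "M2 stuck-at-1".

Fault-free values for test 1 (A=0, B=1, C=1): M1=0, M2=1, M3=1, giving Y=1. Observed 0.
Test 1: faults giving observed 0 are {M2 stuck-at-0, M3 stuck-at-0}.
Test 2 (A=1, B=1, C=1): fault-free M1=1, M2=0, M3=1 → 1; observed 1. Eliminates M3 stuck-at-0.
Only M2 stuck-at-0 is consistent with every test.

M2 stuck-at-0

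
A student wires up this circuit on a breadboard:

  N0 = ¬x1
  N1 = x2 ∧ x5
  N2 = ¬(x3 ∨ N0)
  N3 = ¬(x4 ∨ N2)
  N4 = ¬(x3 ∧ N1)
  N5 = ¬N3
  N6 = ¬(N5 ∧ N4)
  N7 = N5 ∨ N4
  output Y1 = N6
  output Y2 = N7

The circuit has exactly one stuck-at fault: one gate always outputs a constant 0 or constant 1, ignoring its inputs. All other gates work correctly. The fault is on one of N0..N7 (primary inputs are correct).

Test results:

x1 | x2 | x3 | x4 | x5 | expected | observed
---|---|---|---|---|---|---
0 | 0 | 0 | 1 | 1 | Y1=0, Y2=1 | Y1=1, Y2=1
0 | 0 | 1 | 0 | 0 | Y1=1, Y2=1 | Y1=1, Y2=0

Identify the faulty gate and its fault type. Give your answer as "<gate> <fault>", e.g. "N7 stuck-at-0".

N4 stuck-at-0

Fault-free values for test 1 (x1=0, x2=0, x3=0, x4=1, x5=1): N0=1, N1=0, N2=0, N3=0, N4=1, N5=1, N6=0, N7=1, giving Y1=0, Y2=1. Observed Y1=1, Y2=1.
Test 1: faults giving observed Y1=1, Y2=1 are {N3 stuck-at-1, N4 stuck-at-0, N5 stuck-at-0, N6 stuck-at-1}.
Test 2 (x1=0, x2=0, x3=1, x4=0, x5=0): fault-free N0=1, N1=0, N2=0, N3=1, N4=1, N5=0, N6=1, N7=1 → Y1=1, Y2=1; observed Y1=1, Y2=0. Eliminates N3 stuck-at-1, N5 stuck-at-0, N6 stuck-at-1.
Only N4 stuck-at-0 is consistent with every test.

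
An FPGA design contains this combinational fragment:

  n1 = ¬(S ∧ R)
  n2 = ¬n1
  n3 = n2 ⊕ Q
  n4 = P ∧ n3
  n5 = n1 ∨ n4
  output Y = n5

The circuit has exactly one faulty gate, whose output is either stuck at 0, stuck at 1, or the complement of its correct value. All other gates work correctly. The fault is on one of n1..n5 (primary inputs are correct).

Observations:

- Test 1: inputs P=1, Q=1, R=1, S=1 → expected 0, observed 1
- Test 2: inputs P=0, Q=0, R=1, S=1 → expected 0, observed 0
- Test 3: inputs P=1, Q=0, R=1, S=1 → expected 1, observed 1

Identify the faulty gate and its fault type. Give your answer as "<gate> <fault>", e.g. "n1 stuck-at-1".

Fault-free values for test 1 (P=1, Q=1, R=1, S=1): n1=0, n2=1, n3=0, n4=0, n5=0, giving Y=0. Observed 1.
Test 1: faults giving observed 1 are {n1 stuck-at-1, n1 inverted output, n2 stuck-at-0, n2 inverted output, n3 stuck-at-1, n3 inverted output, n4 stuck-at-1, n4 inverted output, n5 stuck-at-1, n5 inverted output}.
Test 2 (P=0, Q=0, R=1, S=1): fault-free n1=0, n2=1, n3=1, n4=0, n5=0 → 0; observed 0. Eliminates n1 stuck-at-1, n1 inverted output, n4 stuck-at-1, n4 inverted output, n5 stuck-at-1, n5 inverted output.
Test 3 (P=1, Q=0, R=1, S=1): fault-free n1=0, n2=1, n3=1, n4=1, n5=1 → 1; observed 1. Eliminates n2 stuck-at-0, n2 inverted output, n3 inverted output.
Only n3 stuck-at-1 is consistent with every test.

n3 stuck-at-1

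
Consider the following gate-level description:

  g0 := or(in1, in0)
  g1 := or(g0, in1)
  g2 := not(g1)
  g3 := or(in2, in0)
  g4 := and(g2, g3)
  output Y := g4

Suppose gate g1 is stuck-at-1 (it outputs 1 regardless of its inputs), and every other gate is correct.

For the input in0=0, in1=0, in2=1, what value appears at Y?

Propagate with g1 forced: g0=0, g1=1 [stuck-at-1], g2=0, g3=1, g4=0.
So Y = 0. (Without the fault it would be 1.)

0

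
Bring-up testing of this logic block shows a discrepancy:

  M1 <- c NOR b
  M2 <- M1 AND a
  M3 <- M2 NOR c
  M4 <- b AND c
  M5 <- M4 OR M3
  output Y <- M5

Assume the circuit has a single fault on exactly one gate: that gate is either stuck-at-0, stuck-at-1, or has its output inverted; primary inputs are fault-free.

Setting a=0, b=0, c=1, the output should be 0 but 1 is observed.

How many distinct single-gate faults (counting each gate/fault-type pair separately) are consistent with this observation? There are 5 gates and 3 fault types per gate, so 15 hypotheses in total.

Fault-free: M1=0, M2=0, M3=0, M4=0, M5=0 → 0. Observed 1.
  M1: none of the 3 fault types match ✗
  M2: none of the 3 fault types match ✗
  M3: stuck-at-1, inverted output ✓; others ✗
  M4: stuck-at-1, inverted output ✓; others ✗
  M5: stuck-at-1, inverted output ✓; others ✗
Consistent faults: {M3 stuck-at-1, M3 inverted output, M4 stuck-at-1, M4 inverted output, M5 stuck-at-1, M5 inverted output} — 6 in all.

6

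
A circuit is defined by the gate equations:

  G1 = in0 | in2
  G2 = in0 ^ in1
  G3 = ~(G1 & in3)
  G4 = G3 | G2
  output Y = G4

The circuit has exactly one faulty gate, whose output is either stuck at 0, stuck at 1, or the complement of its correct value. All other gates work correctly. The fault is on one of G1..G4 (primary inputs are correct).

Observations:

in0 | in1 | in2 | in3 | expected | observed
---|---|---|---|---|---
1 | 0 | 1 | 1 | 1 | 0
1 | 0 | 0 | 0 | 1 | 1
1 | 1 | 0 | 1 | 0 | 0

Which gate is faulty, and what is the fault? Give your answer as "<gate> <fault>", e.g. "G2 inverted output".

G2 stuck-at-0

Fault-free values for test 1 (in0=1, in1=0, in2=1, in3=1): G1=1, G2=1, G3=0, G4=1, giving Y=1. Observed 0.
Test 1: faults giving observed 0 are {G2 stuck-at-0, G2 inverted output, G4 stuck-at-0, G4 inverted output}.
Test 2 (in0=1, in1=0, in2=0, in3=0): fault-free G1=1, G2=1, G3=1, G4=1 → 1; observed 1. Eliminates G4 stuck-at-0, G4 inverted output.
Test 3 (in0=1, in1=1, in2=0, in3=1): fault-free G1=1, G2=0, G3=0, G4=0 → 0; observed 0. Eliminates G2 inverted output.
Only G2 stuck-at-0 is consistent with every test.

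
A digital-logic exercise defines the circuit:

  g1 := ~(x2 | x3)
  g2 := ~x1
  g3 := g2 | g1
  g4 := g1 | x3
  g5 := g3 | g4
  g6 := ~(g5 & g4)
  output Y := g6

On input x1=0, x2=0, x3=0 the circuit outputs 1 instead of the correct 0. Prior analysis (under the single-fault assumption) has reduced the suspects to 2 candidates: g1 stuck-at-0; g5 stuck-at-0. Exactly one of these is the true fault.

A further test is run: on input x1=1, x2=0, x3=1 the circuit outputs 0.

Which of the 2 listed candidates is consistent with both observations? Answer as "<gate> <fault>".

g1 stuck-at-0

Evaluate each candidate on input x1=1, x2=0, x3=1:
  g1 stuck-at-0: g1=0 [stuck-at-0], g2=0, g3=0, g4=1, g5=1, g6=0 → 0 — matches
  g5 stuck-at-0: g1=0, g2=0, g3=0, g4=1, g5=0 [stuck-at-0], g6=1 → 1 — eliminated
Only g1 stuck-at-0 reproduces the observed 0.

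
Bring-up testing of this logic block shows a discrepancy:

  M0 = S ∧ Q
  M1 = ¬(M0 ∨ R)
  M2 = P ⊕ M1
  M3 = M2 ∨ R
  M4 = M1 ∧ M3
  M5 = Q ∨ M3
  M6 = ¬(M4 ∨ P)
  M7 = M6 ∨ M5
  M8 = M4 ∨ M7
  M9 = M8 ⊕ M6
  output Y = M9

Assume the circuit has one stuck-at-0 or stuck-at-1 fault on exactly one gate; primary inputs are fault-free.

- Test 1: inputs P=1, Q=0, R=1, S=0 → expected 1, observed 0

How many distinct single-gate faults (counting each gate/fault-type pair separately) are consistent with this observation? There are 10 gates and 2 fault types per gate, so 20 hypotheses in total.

6

Fault-free: M0=0, M1=0, M2=1, M3=1, M4=0, M5=1, M6=0, M7=1, M8=1, M9=1 → 1. Observed 0.
  M0: none of the 2 fault types match ✗
  M1: none of the 2 fault types match ✗
  M2: none of the 2 fault types match ✗
  M3: stuck-at-0 ✓; others ✗
  M4: none of the 2 fault types match ✗
  M5: stuck-at-0 ✓; others ✗
  M6: stuck-at-1 ✓; others ✗
  M7: stuck-at-0 ✓; others ✗
  M8: stuck-at-0 ✓; others ✗
  M9: stuck-at-0 ✓; others ✗
Consistent faults: {M3 stuck-at-0, M5 stuck-at-0, M6 stuck-at-1, M7 stuck-at-0, M8 stuck-at-0, M9 stuck-at-0} — 6 in all.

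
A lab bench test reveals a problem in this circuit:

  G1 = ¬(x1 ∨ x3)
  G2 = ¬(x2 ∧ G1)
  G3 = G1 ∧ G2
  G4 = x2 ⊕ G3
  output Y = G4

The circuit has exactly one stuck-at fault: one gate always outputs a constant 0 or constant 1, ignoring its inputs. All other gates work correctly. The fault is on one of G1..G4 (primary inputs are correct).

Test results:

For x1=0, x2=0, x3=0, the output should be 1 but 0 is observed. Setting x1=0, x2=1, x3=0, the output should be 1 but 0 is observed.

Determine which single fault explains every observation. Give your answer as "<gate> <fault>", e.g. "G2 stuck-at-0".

Fault-free values for test 1 (x1=0, x2=0, x3=0): G1=1, G2=1, G3=1, G4=1, giving Y=1. Observed 0.
Test 1: faults giving observed 0 are {G1 stuck-at-0, G2 stuck-at-0, G3 stuck-at-0, G4 stuck-at-0}.
Test 2 (x1=0, x2=1, x3=0): fault-free G1=1, G2=0, G3=0, G4=1 → 1; observed 0. Eliminates G1 stuck-at-0, G2 stuck-at-0, G3 stuck-at-0.
Only G4 stuck-at-0 is consistent with every test.

G4 stuck-at-0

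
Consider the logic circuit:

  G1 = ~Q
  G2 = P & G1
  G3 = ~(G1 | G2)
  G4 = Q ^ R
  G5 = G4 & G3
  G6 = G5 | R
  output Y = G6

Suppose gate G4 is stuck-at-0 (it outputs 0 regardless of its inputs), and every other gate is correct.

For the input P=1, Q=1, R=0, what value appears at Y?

0

Propagate with G4 forced: G1=0, G2=0, G3=1, G4=0 [stuck-at-0], G5=0, G6=0.
So Y = 0. (Without the fault it would be 1.)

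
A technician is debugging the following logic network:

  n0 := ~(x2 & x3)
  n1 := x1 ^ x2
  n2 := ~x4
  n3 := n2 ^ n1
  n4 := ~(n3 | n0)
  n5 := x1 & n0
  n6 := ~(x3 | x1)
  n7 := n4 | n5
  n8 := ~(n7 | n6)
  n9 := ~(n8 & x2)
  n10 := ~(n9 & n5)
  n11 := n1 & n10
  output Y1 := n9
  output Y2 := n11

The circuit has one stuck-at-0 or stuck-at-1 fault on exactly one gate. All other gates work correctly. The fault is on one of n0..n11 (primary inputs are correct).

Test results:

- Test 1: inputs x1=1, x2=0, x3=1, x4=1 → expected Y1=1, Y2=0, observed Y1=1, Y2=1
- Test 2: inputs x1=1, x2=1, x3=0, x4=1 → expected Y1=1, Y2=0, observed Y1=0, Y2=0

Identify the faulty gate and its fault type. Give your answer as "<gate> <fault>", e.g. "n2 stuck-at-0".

n5 stuck-at-0

Fault-free values for test 1 (x1=1, x2=0, x3=1, x4=1): n0=1, n1=1, n2=0, n3=1, n4=0, n5=1, n6=0, n7=1, n8=0, n9=1, n10=0, n11=0, giving Y1=1, Y2=0. Observed Y1=1, Y2=1.
Test 1: faults giving observed Y1=1, Y2=1 are {n0 stuck-at-0, n5 stuck-at-0, n10 stuck-at-1, n11 stuck-at-1}.
Test 2 (x1=1, x2=1, x3=0, x4=1): fault-free n0=1, n1=0, n2=0, n3=0, n4=0, n5=1, n6=0, n7=1, n8=0, n9=1, n10=0, n11=0 → Y1=1, Y2=0; observed Y1=0, Y2=0. Eliminates n0 stuck-at-0, n10 stuck-at-1, n11 stuck-at-1.
Only n5 stuck-at-0 is consistent with every test.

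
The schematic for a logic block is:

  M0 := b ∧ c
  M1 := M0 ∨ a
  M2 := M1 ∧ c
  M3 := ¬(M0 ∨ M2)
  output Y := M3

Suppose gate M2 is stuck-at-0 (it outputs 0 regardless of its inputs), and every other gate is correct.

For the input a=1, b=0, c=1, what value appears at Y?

1

Propagate with M2 forced: M0=0, M1=1, M2=0 [stuck-at-0], M3=1.
So Y = 1. (Without the fault it would be 0.)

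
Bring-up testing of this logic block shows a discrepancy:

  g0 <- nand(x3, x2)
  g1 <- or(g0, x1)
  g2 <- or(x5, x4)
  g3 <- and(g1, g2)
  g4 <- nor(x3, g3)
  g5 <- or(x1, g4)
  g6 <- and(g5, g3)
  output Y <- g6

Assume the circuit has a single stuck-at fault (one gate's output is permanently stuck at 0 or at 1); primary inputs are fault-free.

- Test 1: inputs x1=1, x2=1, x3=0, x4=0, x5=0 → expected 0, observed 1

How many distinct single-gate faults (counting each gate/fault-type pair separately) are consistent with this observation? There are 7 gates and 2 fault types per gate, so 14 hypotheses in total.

Fault-free: g0=1, g1=1, g2=0, g3=0, g4=1, g5=1, g6=0 → 0. Observed 1.
  g0 stuck-at-0: output 0 ✗
  g0 stuck-at-1: output 0 ✗
  g1 stuck-at-0: output 0 ✗
  g1 stuck-at-1: output 0 ✗
  g2 stuck-at-0: output 0 ✗
  g2 stuck-at-1: output 1 ✓
  g3 stuck-at-0: output 0 ✗
  g3 stuck-at-1: output 1 ✓
  g4 stuck-at-0: output 0 ✗
  g4 stuck-at-1: output 0 ✗
  g5 stuck-at-0: output 0 ✗
  g5 stuck-at-1: output 0 ✗
  g6 stuck-at-0: output 0 ✗
  g6 stuck-at-1: output 1 ✓
Consistent faults: {g2 stuck-at-1, g3 stuck-at-1, g6 stuck-at-1} — 3 in all.

3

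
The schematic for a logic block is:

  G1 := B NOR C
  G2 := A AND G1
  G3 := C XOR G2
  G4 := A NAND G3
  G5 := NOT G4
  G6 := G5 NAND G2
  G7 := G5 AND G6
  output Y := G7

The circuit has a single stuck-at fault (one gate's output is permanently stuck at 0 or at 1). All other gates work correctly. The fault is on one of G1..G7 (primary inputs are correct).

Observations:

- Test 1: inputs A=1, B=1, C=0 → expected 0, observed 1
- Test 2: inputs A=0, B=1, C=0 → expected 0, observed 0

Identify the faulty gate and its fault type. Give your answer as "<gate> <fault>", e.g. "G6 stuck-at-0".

Fault-free values for test 1 (A=1, B=1, C=0): G1=0, G2=0, G3=0, G4=1, G5=0, G6=1, G7=0, giving Y=0. Observed 1.
Test 1: faults giving observed 1 are {G3 stuck-at-1, G4 stuck-at-0, G5 stuck-at-1, G7 stuck-at-1}.
Test 2 (A=0, B=1, C=0): fault-free G1=0, G2=0, G3=0, G4=1, G5=0, G6=1, G7=0 → 0; observed 0. Eliminates G4 stuck-at-0, G5 stuck-at-1, G7 stuck-at-1.
Only G3 stuck-at-1 is consistent with every test.

G3 stuck-at-1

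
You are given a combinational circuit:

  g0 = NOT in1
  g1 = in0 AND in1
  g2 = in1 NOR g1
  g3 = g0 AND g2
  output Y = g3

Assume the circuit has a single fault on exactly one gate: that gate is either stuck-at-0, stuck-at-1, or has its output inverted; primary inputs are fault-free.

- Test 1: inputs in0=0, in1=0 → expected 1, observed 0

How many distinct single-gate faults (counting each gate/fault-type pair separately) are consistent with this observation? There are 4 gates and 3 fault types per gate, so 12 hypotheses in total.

Fault-free: g0=1, g1=0, g2=1, g3=1 → 1. Observed 0.
  g0 stuck-at-0: output 0 ✓
  g0 stuck-at-1: output 1 ✗
  g0 inverted output: output 0 ✓
  g1 stuck-at-0: output 1 ✗
  g1 stuck-at-1: output 0 ✓
  g1 inverted output: output 0 ✓
  g2 stuck-at-0: output 0 ✓
  g2 stuck-at-1: output 1 ✗
  g2 inverted output: output 0 ✓
  g3 stuck-at-0: output 0 ✓
  g3 stuck-at-1: output 1 ✗
  g3 inverted output: output 0 ✓
Consistent faults: {g0 stuck-at-0, g0 inverted output, g1 stuck-at-1, g1 inverted output, g2 stuck-at-0, g2 inverted output, g3 stuck-at-0, g3 inverted output} — 8 in all.

8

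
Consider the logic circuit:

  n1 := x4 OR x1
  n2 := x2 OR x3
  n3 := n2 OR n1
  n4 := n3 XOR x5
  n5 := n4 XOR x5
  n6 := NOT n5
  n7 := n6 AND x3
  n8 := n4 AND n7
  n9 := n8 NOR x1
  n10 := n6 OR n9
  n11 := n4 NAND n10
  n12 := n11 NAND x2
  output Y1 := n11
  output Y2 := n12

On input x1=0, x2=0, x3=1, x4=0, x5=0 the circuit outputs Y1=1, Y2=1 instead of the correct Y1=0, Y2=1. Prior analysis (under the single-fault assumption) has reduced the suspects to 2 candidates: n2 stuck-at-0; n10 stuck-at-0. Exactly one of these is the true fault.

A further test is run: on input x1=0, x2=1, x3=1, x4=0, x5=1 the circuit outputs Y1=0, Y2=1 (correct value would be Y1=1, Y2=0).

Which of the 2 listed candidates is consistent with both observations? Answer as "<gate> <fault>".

n2 stuck-at-0

Evaluate each candidate on input x1=0, x2=1, x3=1, x4=0, x5=1:
  n2 stuck-at-0: n1=0, n2=0 [stuck-at-0], n3=0, n4=1, n5=0, n6=1, n7=1, n8=1, n9=0, n10=1, n11=0, n12=1 → Y1=0, Y2=1 — matches
  n10 stuck-at-0: n1=0, n2=1, n3=1, n4=0, n5=1, n6=0, n7=0, n8=0, n9=1, n10=0 [stuck-at-0], n11=1, n12=0 → Y1=1, Y2=0 — eliminated
Only n2 stuck-at-0 reproduces the observed Y1=0, Y2=1.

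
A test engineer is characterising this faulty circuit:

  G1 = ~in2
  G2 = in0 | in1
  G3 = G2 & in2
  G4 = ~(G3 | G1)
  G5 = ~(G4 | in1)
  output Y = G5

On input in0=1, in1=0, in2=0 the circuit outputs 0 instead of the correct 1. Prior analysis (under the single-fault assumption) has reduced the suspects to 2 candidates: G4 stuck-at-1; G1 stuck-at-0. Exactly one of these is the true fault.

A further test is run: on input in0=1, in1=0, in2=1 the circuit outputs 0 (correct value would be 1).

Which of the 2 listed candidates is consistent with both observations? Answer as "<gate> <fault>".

Evaluate each candidate on input in0=1, in1=0, in2=1:
  G4 stuck-at-1: G1=0, G2=1, G3=1, G4=1 [stuck-at-1], G5=0 → 0 — matches
  G1 stuck-at-0: G1=0 [stuck-at-0], G2=1, G3=1, G4=0, G5=1 → 1 — eliminated
Only G4 stuck-at-1 reproduces the observed 0.

G4 stuck-at-1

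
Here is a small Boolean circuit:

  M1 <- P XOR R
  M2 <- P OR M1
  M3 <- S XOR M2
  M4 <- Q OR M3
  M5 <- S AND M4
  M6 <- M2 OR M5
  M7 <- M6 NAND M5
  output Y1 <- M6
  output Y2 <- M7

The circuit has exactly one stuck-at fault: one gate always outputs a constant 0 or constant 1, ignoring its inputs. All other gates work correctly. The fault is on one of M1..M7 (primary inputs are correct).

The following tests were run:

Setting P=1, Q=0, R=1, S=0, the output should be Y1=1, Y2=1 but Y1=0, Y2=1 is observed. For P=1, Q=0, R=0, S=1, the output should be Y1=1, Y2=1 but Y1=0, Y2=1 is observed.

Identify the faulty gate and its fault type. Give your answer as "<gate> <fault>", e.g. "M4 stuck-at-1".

M6 stuck-at-0

Fault-free values for test 1 (P=1, Q=0, R=1, S=0): M1=0, M2=1, M3=1, M4=1, M5=0, M6=1, M7=1, giving Y1=1, Y2=1. Observed Y1=0, Y2=1.
Test 1: faults giving observed Y1=0, Y2=1 are {M2 stuck-at-0, M6 stuck-at-0}.
Test 2 (P=1, Q=0, R=0, S=1): fault-free M1=1, M2=1, M3=0, M4=0, M5=0, M6=1, M7=1 → Y1=1, Y2=1; observed Y1=0, Y2=1. Eliminates M2 stuck-at-0.
Only M6 stuck-at-0 is consistent with every test.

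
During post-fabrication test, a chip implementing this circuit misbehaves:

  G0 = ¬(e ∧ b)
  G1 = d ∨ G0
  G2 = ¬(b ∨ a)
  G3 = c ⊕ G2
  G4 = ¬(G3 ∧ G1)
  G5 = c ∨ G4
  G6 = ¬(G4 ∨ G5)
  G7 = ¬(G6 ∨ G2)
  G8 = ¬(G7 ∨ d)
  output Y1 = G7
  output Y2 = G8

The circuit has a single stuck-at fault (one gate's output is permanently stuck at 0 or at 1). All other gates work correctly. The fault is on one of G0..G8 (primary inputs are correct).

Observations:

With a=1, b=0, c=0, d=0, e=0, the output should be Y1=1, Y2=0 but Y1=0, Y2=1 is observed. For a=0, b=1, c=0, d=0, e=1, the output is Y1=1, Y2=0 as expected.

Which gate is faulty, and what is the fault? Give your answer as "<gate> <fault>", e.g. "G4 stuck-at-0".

Fault-free values for test 1 (a=1, b=0, c=0, d=0, e=0): G0=1, G1=1, G2=0, G3=0, G4=1, G5=1, G6=0, G7=1, G8=0, giving Y1=1, Y2=0. Observed Y1=0, Y2=1.
Test 1: faults giving observed Y1=0, Y2=1 are {G2 stuck-at-1, G3 stuck-at-1, G4 stuck-at-0, G6 stuck-at-1, G7 stuck-at-0}.
Test 2 (a=0, b=1, c=0, d=0, e=1): fault-free G0=0, G1=0, G2=0, G3=0, G4=1, G5=1, G6=0, G7=1, G8=0 → Y1=1, Y2=0; observed Y1=1, Y2=0. Eliminates G2 stuck-at-1, G4 stuck-at-0, G6 stuck-at-1, G7 stuck-at-0.
Only G3 stuck-at-1 is consistent with every test.

G3 stuck-at-1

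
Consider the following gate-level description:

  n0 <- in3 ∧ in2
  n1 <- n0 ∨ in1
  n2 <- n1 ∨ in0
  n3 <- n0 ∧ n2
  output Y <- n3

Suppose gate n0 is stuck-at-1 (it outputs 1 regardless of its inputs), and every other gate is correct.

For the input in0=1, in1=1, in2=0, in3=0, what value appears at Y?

1

Propagate with n0 forced: n0=1 [stuck-at-1], n1=1, n2=1, n3=1.
So Y = 1. (Without the fault it would be 0.)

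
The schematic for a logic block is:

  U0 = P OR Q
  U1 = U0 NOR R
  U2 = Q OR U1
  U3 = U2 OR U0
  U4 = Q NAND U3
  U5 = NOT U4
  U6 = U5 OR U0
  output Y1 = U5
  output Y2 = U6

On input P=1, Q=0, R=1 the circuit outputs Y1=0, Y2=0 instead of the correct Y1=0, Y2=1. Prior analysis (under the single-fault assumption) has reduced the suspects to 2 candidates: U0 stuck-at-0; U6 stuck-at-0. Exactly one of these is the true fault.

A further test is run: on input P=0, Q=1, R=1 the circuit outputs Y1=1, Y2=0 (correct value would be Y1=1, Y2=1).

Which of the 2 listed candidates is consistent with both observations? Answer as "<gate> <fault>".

Evaluate each candidate on input P=0, Q=1, R=1:
  U0 stuck-at-0: U0=0 [stuck-at-0], U1=0, U2=1, U3=1, U4=0, U5=1, U6=1 → Y1=1, Y2=1 — eliminated
  U6 stuck-at-0: U0=1, U1=0, U2=1, U3=1, U4=0, U5=1, U6=0 [stuck-at-0] → Y1=1, Y2=0 — matches
Only U6 stuck-at-0 reproduces the observed Y1=1, Y2=0.

U6 stuck-at-0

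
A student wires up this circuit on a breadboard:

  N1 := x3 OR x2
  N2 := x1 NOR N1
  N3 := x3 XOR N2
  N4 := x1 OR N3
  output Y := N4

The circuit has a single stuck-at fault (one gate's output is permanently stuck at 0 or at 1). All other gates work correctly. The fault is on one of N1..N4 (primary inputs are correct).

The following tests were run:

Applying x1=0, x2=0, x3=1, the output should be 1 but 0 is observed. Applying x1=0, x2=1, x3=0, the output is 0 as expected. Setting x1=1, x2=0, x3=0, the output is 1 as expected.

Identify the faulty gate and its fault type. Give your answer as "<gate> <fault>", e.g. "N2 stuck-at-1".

N3 stuck-at-0

Fault-free values for test 1 (x1=0, x2=0, x3=1): N1=1, N2=0, N3=1, N4=1, giving Y=1. Observed 0.
Test 1: faults giving observed 0 are {N1 stuck-at-0, N2 stuck-at-1, N3 stuck-at-0, N4 stuck-at-0}.
Test 2 (x1=0, x2=1, x3=0): fault-free N1=1, N2=0, N3=0, N4=0 → 0; observed 0. Eliminates N1 stuck-at-0, N2 stuck-at-1.
Test 3 (x1=1, x2=0, x3=0): fault-free N1=0, N2=0, N3=0, N4=1 → 1; observed 1. Eliminates N4 stuck-at-0.
Only N3 stuck-at-0 is consistent with every test.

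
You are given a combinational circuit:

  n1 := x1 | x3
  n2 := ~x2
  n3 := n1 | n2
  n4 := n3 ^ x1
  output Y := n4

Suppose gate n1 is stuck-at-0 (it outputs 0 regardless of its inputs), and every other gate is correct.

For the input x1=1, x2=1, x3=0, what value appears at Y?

Propagate with n1 forced: n1=0 [stuck-at-0], n2=0, n3=0, n4=1.
So Y = 1. (Without the fault it would be 0.)

1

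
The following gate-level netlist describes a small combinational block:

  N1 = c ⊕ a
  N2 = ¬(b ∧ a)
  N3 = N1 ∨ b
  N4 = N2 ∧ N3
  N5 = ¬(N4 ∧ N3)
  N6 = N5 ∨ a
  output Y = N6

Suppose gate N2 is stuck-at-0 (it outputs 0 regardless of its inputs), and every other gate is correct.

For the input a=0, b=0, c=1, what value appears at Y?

1

Propagate with N2 forced: N1=1, N2=0 [stuck-at-0], N3=1, N4=0, N5=1, N6=1.
So Y = 1. (Without the fault it would be 0.)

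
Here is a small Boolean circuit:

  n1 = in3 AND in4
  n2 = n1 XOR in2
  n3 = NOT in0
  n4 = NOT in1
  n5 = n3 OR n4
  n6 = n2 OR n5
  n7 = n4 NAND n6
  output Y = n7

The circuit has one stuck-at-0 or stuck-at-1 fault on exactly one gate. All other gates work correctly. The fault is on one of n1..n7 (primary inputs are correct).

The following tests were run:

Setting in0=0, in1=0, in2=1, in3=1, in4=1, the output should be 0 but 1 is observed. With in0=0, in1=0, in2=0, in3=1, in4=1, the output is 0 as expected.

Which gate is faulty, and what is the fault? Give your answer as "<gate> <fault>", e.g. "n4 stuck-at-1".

n5 stuck-at-0

Fault-free values for test 1 (in0=0, in1=0, in2=1, in3=1, in4=1): n1=1, n2=0, n3=1, n4=1, n5=1, n6=1, n7=0, giving Y=0. Observed 1.
Test 1: faults giving observed 1 are {n4 stuck-at-0, n5 stuck-at-0, n6 stuck-at-0, n7 stuck-at-1}.
Test 2 (in0=0, in1=0, in2=0, in3=1, in4=1): fault-free n1=1, n2=1, n3=1, n4=1, n5=1, n6=1, n7=0 → 0; observed 0. Eliminates n4 stuck-at-0, n6 stuck-at-0, n7 stuck-at-1.
Only n5 stuck-at-0 is consistent with every test.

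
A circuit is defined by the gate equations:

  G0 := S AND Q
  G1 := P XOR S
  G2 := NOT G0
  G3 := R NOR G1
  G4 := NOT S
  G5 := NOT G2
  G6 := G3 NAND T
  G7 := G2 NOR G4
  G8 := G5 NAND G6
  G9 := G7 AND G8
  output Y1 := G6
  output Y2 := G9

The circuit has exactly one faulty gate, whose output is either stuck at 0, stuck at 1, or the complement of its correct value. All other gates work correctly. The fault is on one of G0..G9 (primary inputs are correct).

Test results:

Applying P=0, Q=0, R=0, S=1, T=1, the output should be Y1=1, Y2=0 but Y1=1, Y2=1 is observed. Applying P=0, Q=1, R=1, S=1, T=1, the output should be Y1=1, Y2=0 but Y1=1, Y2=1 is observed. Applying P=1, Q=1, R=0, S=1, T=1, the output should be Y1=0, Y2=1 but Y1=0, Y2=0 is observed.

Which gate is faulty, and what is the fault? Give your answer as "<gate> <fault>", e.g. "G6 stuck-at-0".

G9 inverted output

Fault-free values for test 1 (P=0, Q=0, R=0, S=1, T=1): G0=0, G1=1, G2=1, G3=0, G4=0, G5=0, G6=1, G7=0, G8=1, G9=0, giving Y1=1, Y2=0. Observed Y1=1, Y2=1.
Test 1: faults giving observed Y1=1, Y2=1 are {G7 stuck-at-1, G7 inverted output, G9 stuck-at-1, G9 inverted output}.
Test 2 (P=0, Q=1, R=1, S=1, T=1): fault-free G0=1, G1=1, G2=0, G3=0, G4=0, G5=1, G6=1, G7=1, G8=0, G9=0 → Y1=1, Y2=0; observed Y1=1, Y2=1. Eliminates G7 stuck-at-1, G7 inverted output.
Test 3 (P=1, Q=1, R=0, S=1, T=1): fault-free G0=1, G1=0, G2=0, G3=1, G4=0, G5=1, G6=0, G7=1, G8=1, G9=1 → Y1=0, Y2=1; observed Y1=0, Y2=0. Eliminates G9 stuck-at-1.
Only G9 inverted output is consistent with every test.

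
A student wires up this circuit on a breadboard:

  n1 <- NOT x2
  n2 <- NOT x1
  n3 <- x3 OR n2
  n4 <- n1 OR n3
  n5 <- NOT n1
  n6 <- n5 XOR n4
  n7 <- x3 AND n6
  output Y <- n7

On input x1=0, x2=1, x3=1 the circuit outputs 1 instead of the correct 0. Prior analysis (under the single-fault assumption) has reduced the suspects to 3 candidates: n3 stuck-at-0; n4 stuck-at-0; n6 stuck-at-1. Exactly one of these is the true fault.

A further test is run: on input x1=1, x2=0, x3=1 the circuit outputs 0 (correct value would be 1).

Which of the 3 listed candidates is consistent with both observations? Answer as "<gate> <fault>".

Evaluate each candidate on input x1=1, x2=0, x3=1:
  n3 stuck-at-0: n1=1, n2=0, n3=0 [stuck-at-0], n4=1, n5=0, n6=1, n7=1 → 1 — eliminated
  n4 stuck-at-0: n1=1, n2=0, n3=1, n4=0 [stuck-at-0], n5=0, n6=0, n7=0 → 0 — matches
  n6 stuck-at-1: n1=1, n2=0, n3=1, n4=1, n5=0, n6=1 [stuck-at-1], n7=1 → 1 — eliminated
Only n4 stuck-at-0 reproduces the observed 0.

n4 stuck-at-0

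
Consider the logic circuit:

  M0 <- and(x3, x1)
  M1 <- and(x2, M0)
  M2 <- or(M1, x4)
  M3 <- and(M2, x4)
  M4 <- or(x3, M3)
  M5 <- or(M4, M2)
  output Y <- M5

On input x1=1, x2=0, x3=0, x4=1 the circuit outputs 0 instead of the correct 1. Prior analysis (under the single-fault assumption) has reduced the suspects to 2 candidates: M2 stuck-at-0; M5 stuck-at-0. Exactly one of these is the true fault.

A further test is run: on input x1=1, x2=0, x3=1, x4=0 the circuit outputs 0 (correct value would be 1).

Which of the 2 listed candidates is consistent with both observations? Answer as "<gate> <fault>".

Evaluate each candidate on input x1=1, x2=0, x3=1, x4=0:
  M2 stuck-at-0: M0=1, M1=0, M2=0 [stuck-at-0], M3=0, M4=1, M5=1 → 1 — eliminated
  M5 stuck-at-0: M0=1, M1=0, M2=0, M3=0, M4=1, M5=0 [stuck-at-0] → 0 — matches
Only M5 stuck-at-0 reproduces the observed 0.

M5 stuck-at-0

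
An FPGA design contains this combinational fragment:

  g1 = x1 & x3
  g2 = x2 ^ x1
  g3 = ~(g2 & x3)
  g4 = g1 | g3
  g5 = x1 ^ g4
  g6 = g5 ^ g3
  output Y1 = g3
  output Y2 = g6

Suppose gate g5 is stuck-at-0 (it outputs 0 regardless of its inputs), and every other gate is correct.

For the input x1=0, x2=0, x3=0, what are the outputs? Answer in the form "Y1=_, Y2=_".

Y1=1, Y2=1

Propagate with g5 forced: g1=0, g2=0, g3=1, g4=1, g5=0 [stuck-at-0], g6=1.
So the outputs are Y1=1, Y2=1. (Without the fault they would be Y1=1, Y2=0.)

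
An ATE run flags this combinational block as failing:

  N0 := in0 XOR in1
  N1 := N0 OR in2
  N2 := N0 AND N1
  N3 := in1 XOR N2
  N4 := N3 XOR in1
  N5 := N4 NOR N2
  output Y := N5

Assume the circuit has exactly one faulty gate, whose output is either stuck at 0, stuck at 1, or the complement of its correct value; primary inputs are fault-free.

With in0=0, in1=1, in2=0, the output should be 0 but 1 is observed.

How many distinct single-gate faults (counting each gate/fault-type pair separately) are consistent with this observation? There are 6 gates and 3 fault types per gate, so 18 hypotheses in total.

Fault-free: N0=1, N1=1, N2=1, N3=0, N4=1, N5=0 → 0. Observed 1.
  N0: stuck-at-0, inverted output ✓; others ✗
  N1: stuck-at-0, inverted output ✓; others ✗
  N2: stuck-at-0, inverted output ✓; others ✗
  N3: none of the 3 fault types match ✗
  N4: none of the 3 fault types match ✗
  N5: stuck-at-1, inverted output ✓; others ✗
Consistent faults: {N0 stuck-at-0, N0 inverted output, N1 stuck-at-0, N1 inverted output, N2 stuck-at-0, N2 inverted output, N5 stuck-at-1, N5 inverted output} — 8 in all.

8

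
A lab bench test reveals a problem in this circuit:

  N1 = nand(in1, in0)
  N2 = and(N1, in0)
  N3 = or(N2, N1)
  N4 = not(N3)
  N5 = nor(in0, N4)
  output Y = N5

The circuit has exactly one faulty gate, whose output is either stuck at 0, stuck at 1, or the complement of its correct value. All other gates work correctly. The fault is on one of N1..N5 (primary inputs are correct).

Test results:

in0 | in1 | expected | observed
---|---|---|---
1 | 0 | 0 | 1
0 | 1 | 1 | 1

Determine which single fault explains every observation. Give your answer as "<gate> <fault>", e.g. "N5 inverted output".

N5 stuck-at-1

Fault-free values for test 1 (in0=1, in1=0): N1=1, N2=1, N3=1, N4=0, N5=0, giving Y=0. Observed 1.
Test 1: faults giving observed 1 are {N5 stuck-at-1, N5 inverted output}.
Test 2 (in0=0, in1=1): fault-free N1=1, N2=0, N3=1, N4=0, N5=1 → 1; observed 1. Eliminates N5 inverted output.
Only N5 stuck-at-1 is consistent with every test.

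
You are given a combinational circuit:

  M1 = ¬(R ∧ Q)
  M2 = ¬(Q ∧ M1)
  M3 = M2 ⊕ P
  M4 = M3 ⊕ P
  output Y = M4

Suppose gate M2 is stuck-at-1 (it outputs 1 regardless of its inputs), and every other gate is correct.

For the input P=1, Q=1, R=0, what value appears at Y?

Propagate with M2 forced: M1=1, M2=1 [stuck-at-1], M3=0, M4=1.
So Y = 1. (Without the fault it would be 0.)

1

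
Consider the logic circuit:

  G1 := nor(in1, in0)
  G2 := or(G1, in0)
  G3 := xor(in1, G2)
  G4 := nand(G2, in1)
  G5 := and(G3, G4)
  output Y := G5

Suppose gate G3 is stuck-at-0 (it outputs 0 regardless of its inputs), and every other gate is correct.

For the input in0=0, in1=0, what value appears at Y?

Propagate with G3 forced: G1=1, G2=1, G3=0 [stuck-at-0], G4=1, G5=0.
So Y = 0. (Without the fault it would be 1.)

0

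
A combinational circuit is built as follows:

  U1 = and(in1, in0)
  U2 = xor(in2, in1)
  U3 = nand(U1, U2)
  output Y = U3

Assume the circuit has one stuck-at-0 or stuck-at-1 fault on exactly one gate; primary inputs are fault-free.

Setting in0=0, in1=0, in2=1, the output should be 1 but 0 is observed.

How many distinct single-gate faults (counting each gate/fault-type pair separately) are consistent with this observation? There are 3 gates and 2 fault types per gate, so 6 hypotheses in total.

2

Fault-free: U1=0, U2=1, U3=1 → 1. Observed 0.
  U1 stuck-at-0: output 1 ✗
  U1 stuck-at-1: output 0 ✓
  U2 stuck-at-0: output 1 ✗
  U2 stuck-at-1: output 1 ✗
  U3 stuck-at-0: output 0 ✓
  U3 stuck-at-1: output 1 ✗
Consistent faults: {U1 stuck-at-1, U3 stuck-at-0} — 2 in all.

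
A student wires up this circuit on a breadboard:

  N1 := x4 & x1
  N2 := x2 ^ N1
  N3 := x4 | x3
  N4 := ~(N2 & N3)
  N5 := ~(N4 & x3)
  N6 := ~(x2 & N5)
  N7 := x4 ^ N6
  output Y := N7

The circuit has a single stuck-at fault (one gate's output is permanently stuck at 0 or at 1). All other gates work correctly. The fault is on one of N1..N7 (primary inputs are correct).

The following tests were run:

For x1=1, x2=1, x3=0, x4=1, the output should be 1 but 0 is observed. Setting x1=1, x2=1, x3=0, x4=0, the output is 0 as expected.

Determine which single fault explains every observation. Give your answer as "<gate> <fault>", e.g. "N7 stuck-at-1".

N7 stuck-at-0

Fault-free values for test 1 (x1=1, x2=1, x3=0, x4=1): N1=1, N2=0, N3=1, N4=1, N5=1, N6=0, N7=1, giving Y=1. Observed 0.
Test 1: faults giving observed 0 are {N5 stuck-at-0, N6 stuck-at-1, N7 stuck-at-0}.
Test 2 (x1=1, x2=1, x3=0, x4=0): fault-free N1=0, N2=1, N3=0, N4=1, N5=1, N6=0, N7=0 → 0; observed 0. Eliminates N5 stuck-at-0, N6 stuck-at-1.
Only N7 stuck-at-0 is consistent with every test.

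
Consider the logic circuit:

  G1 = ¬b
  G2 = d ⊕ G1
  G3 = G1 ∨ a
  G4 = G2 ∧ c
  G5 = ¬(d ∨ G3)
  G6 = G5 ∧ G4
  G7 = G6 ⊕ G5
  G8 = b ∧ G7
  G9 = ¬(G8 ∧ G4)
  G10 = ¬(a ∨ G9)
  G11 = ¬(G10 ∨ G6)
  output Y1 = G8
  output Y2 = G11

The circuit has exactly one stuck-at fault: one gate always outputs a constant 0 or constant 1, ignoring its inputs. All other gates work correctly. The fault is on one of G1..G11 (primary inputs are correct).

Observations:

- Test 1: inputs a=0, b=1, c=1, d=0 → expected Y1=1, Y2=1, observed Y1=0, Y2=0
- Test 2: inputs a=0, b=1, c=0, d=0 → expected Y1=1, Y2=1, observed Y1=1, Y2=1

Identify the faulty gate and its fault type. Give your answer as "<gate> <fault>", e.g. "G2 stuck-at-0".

Fault-free values for test 1 (a=0, b=1, c=1, d=0): G1=0, G2=0, G3=0, G4=0, G5=1, G6=0, G7=1, G8=1, G9=1, G10=0, G11=1, giving Y1=1, Y2=1. Observed Y1=0, Y2=0.
Test 1: faults giving observed Y1=0, Y2=0 are {G2 stuck-at-1, G4 stuck-at-1, G6 stuck-at-1}.
Test 2 (a=0, b=1, c=0, d=0): fault-free G1=0, G2=0, G3=0, G4=0, G5=1, G6=0, G7=1, G8=1, G9=1, G10=0, G11=1 → Y1=1, Y2=1; observed Y1=1, Y2=1. Eliminates G4 stuck-at-1, G6 stuck-at-1.
Only G2 stuck-at-1 is consistent with every test.

G2 stuck-at-1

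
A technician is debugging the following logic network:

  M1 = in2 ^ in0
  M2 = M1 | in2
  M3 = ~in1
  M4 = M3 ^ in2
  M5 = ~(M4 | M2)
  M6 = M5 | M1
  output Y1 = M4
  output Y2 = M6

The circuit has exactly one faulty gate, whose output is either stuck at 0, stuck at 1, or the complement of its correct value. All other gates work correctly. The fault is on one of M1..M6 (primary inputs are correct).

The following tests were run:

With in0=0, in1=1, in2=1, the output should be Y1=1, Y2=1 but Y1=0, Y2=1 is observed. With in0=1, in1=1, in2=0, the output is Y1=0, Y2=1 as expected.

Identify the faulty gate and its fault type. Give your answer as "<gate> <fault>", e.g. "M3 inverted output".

Fault-free values for test 1 (in0=0, in1=1, in2=1): M1=1, M2=1, M3=0, M4=1, M5=0, M6=1, giving Y1=1, Y2=1. Observed Y1=0, Y2=1.
Test 1: faults giving observed Y1=0, Y2=1 are {M3 stuck-at-1, M3 inverted output, M4 stuck-at-0, M4 inverted output}.
Test 2 (in0=1, in1=1, in2=0): fault-free M1=1, M2=1, M3=0, M4=0, M5=0, M6=1 → Y1=0, Y2=1; observed Y1=0, Y2=1. Eliminates M3 stuck-at-1, M3 inverted output, M4 inverted output.
Only M4 stuck-at-0 is consistent with every test.

M4 stuck-at-0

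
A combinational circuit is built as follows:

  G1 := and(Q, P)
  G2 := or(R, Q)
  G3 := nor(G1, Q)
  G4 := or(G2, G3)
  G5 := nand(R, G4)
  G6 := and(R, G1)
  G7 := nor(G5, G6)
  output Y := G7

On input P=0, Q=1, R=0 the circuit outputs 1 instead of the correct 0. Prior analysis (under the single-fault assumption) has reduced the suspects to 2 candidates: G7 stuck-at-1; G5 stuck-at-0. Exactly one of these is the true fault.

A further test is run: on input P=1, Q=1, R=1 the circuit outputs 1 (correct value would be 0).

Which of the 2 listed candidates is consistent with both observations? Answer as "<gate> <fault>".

Evaluate each candidate on input P=1, Q=1, R=1:
  G7 stuck-at-1: G1=1, G2=1, G3=0, G4=1, G5=0, G6=1, G7=1 [stuck-at-1] → 1 — matches
  G5 stuck-at-0: G1=1, G2=1, G3=0, G4=1, G5=0 [stuck-at-0], G6=1, G7=0 → 0 — eliminated
Only G7 stuck-at-1 reproduces the observed 1.

G7 stuck-at-1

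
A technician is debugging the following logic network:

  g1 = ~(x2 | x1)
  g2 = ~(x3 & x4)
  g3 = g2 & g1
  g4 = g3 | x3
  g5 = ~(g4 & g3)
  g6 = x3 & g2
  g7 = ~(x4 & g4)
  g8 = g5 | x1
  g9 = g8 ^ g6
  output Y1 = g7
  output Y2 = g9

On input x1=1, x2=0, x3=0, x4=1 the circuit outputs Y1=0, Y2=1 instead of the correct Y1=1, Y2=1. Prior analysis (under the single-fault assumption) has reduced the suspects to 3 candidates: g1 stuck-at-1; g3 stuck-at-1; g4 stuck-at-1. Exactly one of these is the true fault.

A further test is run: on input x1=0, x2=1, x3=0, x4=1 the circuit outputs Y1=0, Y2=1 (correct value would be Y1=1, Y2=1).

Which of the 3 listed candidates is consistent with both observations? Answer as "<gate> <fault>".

g4 stuck-at-1

Evaluate each candidate on input x1=0, x2=1, x3=0, x4=1:
  g1 stuck-at-1: g1=1 [stuck-at-1], g2=1, g3=1, g4=1, g5=0, g6=0, g7=0, g8=0, g9=0 → Y1=0, Y2=0 — eliminated
  g3 stuck-at-1: g1=0, g2=1, g3=1 [stuck-at-1], g4=1, g5=0, g6=0, g7=0, g8=0, g9=0 → Y1=0, Y2=0 — eliminated
  g4 stuck-at-1: g1=0, g2=1, g3=0, g4=1 [stuck-at-1], g5=1, g6=0, g7=0, g8=1, g9=1 → Y1=0, Y2=1 — matches
Only g4 stuck-at-1 reproduces the observed Y1=0, Y2=1.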